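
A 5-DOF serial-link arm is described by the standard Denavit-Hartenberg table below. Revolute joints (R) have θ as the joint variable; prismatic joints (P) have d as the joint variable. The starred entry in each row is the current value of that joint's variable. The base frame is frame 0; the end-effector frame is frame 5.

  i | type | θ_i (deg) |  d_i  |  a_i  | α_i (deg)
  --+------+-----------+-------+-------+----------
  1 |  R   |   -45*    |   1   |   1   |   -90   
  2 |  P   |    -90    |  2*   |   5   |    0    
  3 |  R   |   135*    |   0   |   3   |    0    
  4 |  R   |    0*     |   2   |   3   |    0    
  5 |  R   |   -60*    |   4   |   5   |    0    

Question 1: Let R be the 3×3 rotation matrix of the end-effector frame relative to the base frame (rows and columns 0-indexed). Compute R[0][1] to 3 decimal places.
End-effector y-axis (col 1 of R) = (0.1830,-0.1830,-0.9659)
R[0][1] = 0.1830

0.183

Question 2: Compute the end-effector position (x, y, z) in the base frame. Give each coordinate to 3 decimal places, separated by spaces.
after link 1: o_1 = (0.7071, -0.7071, 1.0000)
after link 2: o_2 = (2.1213, 0.7071, 6.0000)
after link 3: o_3 = (3.6213, -0.7929, 3.8787)
after link 4: o_4 = (6.5355, -0.8787, 1.7574)
after link 5: o_5 = (12.7790, -1.4653, 3.0515)

12.779 -1.465 3.051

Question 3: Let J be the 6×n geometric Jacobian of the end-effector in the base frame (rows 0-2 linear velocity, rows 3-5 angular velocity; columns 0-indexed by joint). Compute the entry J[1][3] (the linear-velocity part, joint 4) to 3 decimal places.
axis z_3 = (0.7071,0.7071,0.0000); lever o_n−o_3 = (9.1577,-0.6724,-0.8272)
cross product → J_v[:, 3] = (-0.5849,0.5849,-6.9509)
J_ω[:, 3] = z_3
entry J[1][3] = 0.5849

0.585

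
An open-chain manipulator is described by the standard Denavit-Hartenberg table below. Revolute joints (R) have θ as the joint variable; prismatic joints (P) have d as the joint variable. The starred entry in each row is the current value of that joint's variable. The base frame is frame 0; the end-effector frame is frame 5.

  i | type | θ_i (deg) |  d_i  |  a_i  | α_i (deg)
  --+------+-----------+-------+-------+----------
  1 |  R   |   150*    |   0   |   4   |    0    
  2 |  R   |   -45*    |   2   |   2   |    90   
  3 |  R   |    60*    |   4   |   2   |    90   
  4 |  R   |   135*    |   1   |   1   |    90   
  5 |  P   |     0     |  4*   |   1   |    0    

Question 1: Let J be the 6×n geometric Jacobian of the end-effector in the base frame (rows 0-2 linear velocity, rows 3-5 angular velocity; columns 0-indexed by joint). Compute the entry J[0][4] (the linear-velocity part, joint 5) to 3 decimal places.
prismatic axis z_4 = (0.5915,0.5245,0.6124)
J_v[:, 4] = z_4; J_ω[:, 4] = (0,0,0)
entry J[0][4] = 0.5915

0.592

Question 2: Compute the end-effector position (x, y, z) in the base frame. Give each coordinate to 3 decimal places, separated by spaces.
3.314 8.551 4.457

after link 1: o_1 = (-3.4641, 2.0000, 0.0000)
after link 2: o_2 = (-3.9817, 3.9319, 2.0000)
after link 3: o_3 = (-0.3769, 5.9331, 3.7321)
after link 4: o_4 = (0.1735, 6.6111, 2.6197)
after link 5: o_5 = (3.3141, 8.5507, 4.4568)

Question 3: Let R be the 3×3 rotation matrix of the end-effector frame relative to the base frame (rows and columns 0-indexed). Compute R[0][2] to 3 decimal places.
0.592

End-effector z-axis (col 2 of R) = (0.5915,0.5245,0.6124)
R[0][2] = 0.5915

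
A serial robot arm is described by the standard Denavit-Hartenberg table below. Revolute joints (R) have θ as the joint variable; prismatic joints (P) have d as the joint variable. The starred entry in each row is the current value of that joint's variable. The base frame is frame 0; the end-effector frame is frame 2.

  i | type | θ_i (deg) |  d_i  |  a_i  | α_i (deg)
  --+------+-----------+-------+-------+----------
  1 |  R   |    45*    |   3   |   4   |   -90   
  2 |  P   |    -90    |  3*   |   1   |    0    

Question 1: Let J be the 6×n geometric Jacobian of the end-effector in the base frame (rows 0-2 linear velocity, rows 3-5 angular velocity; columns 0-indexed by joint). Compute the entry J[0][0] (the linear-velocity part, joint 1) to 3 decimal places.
-4.950

axis z_0 = ẑ; lever o_n−o_0 = (0.7071,4.9497,4.0000)
cross product → J_v[:, 0] = (-4.9497,0.7071,0.0000)
J_ω[:, 0] = z_0
entry J[0][0] = -4.9497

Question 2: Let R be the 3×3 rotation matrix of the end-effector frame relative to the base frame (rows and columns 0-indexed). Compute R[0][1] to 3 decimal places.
End-effector y-axis (col 1 of R) = (0.7071,0.7071,-0.0000)
R[0][1] = 0.7071

0.707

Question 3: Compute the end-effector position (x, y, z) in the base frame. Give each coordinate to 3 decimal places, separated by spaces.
0.707 4.950 4.000

after link 1: o_1 = (2.8284, 2.8284, 3.0000)
after link 2: o_2 = (0.7071, 4.9497, 4.0000)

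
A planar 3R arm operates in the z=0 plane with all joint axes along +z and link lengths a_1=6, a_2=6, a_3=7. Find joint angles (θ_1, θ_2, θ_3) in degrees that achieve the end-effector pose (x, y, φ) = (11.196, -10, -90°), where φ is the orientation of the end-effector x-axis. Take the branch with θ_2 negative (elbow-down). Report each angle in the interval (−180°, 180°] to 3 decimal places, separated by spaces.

0.003 -30.005 -59.997

wrist centre = target − a_3·(cos φ, sin φ) = (11.1960, -3.0000)
cos θ_2 = (134.3504−6²−6²)/(2·6·6) = 0.8660; θ_2 = -30.0054° (elbow-down)
β = atan2(-3.0000,11.1960) = -15.0002°; ψ = atan2(-3.0005,11.1959) = -15.0027°
θ_1 = β − ψ = 0.0025°
θ_3 = φ − θ_1 − θ_2 = -59.9971° (wrapped to (-180°,180°])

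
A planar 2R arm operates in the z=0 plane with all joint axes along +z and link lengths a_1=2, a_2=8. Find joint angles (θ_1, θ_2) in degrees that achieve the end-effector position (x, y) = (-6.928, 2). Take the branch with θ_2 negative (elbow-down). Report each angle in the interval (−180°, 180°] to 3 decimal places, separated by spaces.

-89.994 -120.006

cos θ_2 = (51.9972−2²−8²)/(2·2·8) = -0.5001; θ_2 = -120.0058° (elbow-down)
β = atan2(2.0000,-6.9280) = 163.8974°; ψ = atan2(-6.9278,-2.0007) = -106.1084°
θ_1 = β − ψ = 270.0058°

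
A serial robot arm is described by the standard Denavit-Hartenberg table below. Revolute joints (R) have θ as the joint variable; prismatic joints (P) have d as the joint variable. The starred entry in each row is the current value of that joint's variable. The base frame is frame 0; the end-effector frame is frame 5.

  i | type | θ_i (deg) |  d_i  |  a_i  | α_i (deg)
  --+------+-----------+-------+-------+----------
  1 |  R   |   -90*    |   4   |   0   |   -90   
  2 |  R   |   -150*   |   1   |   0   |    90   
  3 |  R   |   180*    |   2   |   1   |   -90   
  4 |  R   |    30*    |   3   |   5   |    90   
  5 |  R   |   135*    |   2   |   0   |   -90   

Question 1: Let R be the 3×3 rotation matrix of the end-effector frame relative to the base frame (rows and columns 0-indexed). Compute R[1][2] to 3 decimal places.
End-effector z-axis (col 2 of R) = (0.7071,0.7071,0.0000)
R[1][2] = 0.7071

0.707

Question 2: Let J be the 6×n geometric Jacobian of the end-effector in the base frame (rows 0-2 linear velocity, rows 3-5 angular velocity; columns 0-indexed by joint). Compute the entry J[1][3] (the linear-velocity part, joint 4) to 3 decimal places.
-2.000

axis z_3 = (-1.0000,-0.0000,-0.0000); lever o_n−o_3 = (-3.0000,-5.0000,-2.0000)
cross product → J_v[:, 3] = (-0.0000,-2.0000,5.0000)
J_ω[:, 3] = z_3
entry J[1][3] = -2.0000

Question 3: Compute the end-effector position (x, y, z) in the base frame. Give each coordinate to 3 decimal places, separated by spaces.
-2.000 -4.866 -0.232

after link 1: o_1 = (0.0000, 0.0000, 4.0000)
after link 2: o_2 = (1.0000, 0.0000, 4.0000)
after link 3: o_3 = (1.0000, 0.1340, 1.7679)
after link 4: o_4 = (-2.0000, -4.8660, 1.7679)
after link 5: o_5 = (-2.0000, -4.8660, -0.2321)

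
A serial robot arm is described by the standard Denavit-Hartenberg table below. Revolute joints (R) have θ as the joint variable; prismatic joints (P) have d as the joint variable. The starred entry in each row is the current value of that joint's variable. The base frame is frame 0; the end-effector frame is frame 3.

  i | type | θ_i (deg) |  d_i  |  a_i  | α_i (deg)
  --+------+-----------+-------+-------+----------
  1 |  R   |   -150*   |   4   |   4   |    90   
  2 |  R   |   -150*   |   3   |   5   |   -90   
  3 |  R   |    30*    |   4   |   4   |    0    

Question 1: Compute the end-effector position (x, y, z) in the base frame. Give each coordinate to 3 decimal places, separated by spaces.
after link 1: o_1 = (-3.4641, -2.0000, 4.0000)
after link 2: o_2 = (-1.2141, 2.7631, 1.5000)
after link 3: o_3 = (0.6519, 1.5311, -3.6962)

0.652 1.531 -3.696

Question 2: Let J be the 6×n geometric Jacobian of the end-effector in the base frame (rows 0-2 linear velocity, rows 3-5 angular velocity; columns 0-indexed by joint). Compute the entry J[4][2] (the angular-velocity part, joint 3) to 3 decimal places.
-0.250

axis z_2 = (-0.4330,-0.2500,-0.8660); lever o_n−o_2 = (1.8660,-1.2321,-5.1962)
cross product → J_v[:, 2] = (0.2321,-3.8660,1.0000)
J_ω[:, 2] = z_2
entry J[4][2] = -0.2500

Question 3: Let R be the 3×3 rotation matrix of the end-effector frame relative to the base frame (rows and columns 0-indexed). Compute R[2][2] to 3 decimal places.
-0.866

End-effector z-axis (col 2 of R) = (-0.4330,-0.2500,-0.8660)
R[2][2] = -0.8660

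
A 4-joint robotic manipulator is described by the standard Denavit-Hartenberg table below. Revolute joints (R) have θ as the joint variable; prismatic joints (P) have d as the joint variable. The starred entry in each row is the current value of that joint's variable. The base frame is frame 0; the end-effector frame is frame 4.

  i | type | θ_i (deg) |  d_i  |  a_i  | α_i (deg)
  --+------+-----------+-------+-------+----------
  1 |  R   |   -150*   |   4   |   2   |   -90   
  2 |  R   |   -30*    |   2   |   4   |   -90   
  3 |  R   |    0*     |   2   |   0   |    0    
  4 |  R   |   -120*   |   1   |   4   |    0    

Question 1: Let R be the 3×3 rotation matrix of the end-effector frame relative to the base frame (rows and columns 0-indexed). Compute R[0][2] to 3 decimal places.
-0.433

End-effector z-axis (col 2 of R) = (-0.4330,-0.2500,-0.8660)
R[0][2] = -0.4330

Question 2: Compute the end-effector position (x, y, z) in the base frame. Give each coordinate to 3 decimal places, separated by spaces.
-1.799 -7.348 2.402

after link 1: o_1 = (-1.7321, -1.0000, 4.0000)
after link 2: o_2 = (-3.7321, -4.4641, 6.0000)
after link 3: o_3 = (-4.5981, -4.9641, 4.2679)
after link 4: o_4 = (-1.7990, -7.3481, 2.4019)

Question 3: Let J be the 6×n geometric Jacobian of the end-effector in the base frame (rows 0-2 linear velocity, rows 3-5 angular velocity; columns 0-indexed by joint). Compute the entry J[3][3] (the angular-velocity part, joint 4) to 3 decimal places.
axis z_3 = (-0.4330,-0.2500,-0.8660); lever o_n−o_3 = (2.7990,-2.3840,-1.8660)
cross product → J_v[:, 3] = (-1.5981,-3.2321,1.7321)
J_ω[:, 3] = z_3
entry J[3][3] = -0.4330

-0.433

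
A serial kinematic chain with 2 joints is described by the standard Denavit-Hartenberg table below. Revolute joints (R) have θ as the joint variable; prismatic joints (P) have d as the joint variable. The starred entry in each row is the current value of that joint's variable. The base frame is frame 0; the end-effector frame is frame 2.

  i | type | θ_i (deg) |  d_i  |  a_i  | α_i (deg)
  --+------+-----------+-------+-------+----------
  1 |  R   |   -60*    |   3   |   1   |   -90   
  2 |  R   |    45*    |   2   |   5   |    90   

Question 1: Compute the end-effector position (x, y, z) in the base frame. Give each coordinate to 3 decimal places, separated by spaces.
4.000 -2.928 -0.536

after link 1: o_1 = (0.5000, -0.8660, 3.0000)
after link 2: o_2 = (3.9998, -2.9279, -0.5355)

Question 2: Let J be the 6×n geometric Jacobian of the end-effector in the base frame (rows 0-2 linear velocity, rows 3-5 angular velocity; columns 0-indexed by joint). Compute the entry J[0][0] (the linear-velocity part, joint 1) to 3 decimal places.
2.928

axis z_0 = ẑ; lever o_n−o_0 = (3.9998,-2.9279,-0.5355)
cross product → J_v[:, 0] = (2.9279,3.9998,-0.0000)
J_ω[:, 0] = z_0
entry J[0][0] = 2.9279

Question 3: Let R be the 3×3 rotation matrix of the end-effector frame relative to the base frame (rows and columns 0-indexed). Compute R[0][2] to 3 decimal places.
End-effector z-axis (col 2 of R) = (0.3536,-0.6124,0.7071)
R[0][2] = 0.3536

0.354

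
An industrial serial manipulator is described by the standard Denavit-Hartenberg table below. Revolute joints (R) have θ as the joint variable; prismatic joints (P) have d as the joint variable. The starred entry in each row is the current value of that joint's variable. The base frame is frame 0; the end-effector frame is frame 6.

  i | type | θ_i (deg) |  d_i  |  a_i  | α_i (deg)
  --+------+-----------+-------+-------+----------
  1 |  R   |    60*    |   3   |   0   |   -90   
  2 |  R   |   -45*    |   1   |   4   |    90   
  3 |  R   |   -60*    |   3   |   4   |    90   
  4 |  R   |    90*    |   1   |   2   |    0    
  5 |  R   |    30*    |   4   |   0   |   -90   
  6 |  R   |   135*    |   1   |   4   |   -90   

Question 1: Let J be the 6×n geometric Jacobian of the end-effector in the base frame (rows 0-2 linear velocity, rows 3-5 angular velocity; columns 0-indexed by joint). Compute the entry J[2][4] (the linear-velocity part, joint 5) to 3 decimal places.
axis z_4 = (0.1268,-0.7803,-0.6124); lever o_n−o_4 = (1.6994,0.8224,-2.6092)
cross product → J_v[:, 4] = (2.5397,-0.7098,1.4304)
J_ω[:, 4] = z_4
entry J[2][4] = 1.4304

1.430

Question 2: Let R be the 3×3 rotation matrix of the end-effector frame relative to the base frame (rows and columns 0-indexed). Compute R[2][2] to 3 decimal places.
End-effector z-axis (col 2 of R) = (0.6339,-0.2216,-0.7410)
R[2][2] = -0.7410

-0.741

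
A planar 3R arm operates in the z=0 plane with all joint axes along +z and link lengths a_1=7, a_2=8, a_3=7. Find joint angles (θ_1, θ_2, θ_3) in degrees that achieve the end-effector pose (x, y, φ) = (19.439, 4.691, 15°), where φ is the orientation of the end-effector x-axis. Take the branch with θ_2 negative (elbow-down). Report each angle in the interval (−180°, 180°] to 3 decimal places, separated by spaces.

wrist centre = target − a_3·(cos φ, sin φ) = (12.6775, 2.8793)
cos θ_2 = (169.0097−7²−8²)/(2·7·8) = 0.5001; θ_2 = -59.9943° (elbow-down)
β = atan2(2.8793,12.6775) = 12.7957°; ψ = atan2(-6.9278,11.0007) = -32.2011°
θ_1 = β − ψ = 44.9968°
θ_3 = φ − θ_1 − θ_2 = 29.9974° (wrapped to (-180°,180°])

44.997 -59.994 29.997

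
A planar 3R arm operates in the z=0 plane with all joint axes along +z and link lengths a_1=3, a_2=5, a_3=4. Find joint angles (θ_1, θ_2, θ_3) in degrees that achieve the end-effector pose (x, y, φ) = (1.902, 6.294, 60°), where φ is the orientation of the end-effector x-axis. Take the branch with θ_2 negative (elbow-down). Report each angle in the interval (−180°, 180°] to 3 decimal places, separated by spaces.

wrist centre = target − a_3·(cos φ, sin φ) = (-0.0980, 2.8299)
cos θ_2 = (8.0179−3²−5²)/(2·3·5) = -0.8661; θ_2 = -150.0050° (elbow-down)
β = atan2(2.8299,-0.0980) = 91.9834°; ψ = atan2(-2.4996,-1.3303) = -118.0227°
θ_1 = β − ψ = 210.0061°
θ_3 = φ − θ_1 − θ_2 = -0.0011° (wrapped to (-180°,180°])

-149.994 -150.005 -0.001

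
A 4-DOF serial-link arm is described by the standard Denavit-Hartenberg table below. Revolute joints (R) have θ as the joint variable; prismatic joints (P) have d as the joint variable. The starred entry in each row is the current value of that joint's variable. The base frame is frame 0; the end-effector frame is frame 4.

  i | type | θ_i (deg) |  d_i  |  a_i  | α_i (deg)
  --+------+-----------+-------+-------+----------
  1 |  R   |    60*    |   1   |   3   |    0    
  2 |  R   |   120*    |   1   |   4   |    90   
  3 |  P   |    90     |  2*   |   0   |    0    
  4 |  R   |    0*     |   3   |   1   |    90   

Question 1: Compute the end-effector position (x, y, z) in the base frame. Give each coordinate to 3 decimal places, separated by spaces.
-2.500 7.598 3.000

after link 1: o_1 = (1.5000, 2.5981, 1.0000)
after link 2: o_2 = (-2.5000, 2.5981, 2.0000)
after link 3: o_3 = (-2.5000, 4.5981, 2.0000)
after link 4: o_4 = (-2.5000, 7.5981, 3.0000)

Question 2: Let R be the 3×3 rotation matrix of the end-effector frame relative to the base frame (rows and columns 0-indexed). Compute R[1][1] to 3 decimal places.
1.000

End-effector y-axis (col 1 of R) = (0.0000,1.0000,0.0000)
R[1][1] = 1.0000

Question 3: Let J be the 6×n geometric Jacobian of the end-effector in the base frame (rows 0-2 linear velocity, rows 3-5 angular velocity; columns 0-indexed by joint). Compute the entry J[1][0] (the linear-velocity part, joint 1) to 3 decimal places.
axis z_0 = ẑ; lever o_n−o_0 = (-2.5000,7.5981,3.0000)
cross product → J_v[:, 0] = (-7.5981,-2.5000,0.0000)
J_ω[:, 0] = z_0
entry J[1][0] = -2.5000

-2.500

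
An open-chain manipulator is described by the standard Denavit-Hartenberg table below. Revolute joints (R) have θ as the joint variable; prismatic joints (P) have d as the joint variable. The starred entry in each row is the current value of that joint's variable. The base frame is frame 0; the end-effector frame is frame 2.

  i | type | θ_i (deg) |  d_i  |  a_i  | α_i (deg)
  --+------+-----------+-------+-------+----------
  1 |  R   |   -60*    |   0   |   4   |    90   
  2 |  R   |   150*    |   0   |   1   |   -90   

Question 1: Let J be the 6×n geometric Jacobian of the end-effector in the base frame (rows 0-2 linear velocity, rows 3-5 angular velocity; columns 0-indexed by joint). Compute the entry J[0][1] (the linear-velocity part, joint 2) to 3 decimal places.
-0.250

axis z_1 = (-0.8660,-0.5000,0.0000); lever o_n−o_1 = (-0.4330,0.7500,0.5000)
cross product → J_v[:, 1] = (-0.2500,0.4330,-0.8660)
J_ω[:, 1] = z_1
entry J[0][1] = -0.2500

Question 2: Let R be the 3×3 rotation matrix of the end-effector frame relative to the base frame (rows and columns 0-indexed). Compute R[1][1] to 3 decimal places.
End-effector y-axis (col 1 of R) = (0.8660,0.5000,-0.0000)
R[1][1] = 0.5000

0.500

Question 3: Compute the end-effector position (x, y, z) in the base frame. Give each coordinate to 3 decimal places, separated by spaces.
after link 1: o_1 = (2.0000, -3.4641, 0.0000)
after link 2: o_2 = (1.5670, -2.7141, 0.5000)

1.567 -2.714 0.500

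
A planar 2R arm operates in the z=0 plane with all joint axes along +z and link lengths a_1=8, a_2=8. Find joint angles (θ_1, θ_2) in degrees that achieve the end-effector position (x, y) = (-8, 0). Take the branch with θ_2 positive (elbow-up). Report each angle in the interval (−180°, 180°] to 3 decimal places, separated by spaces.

120.000 120.000

cos θ_2 = (64.0000−8²−8²)/(2·8·8) = -0.5000; θ_2 = 120.0000° (elbow-up)
β = atan2(0.0000,-8.0000) = 180.0000°; ψ = atan2(6.9282,4.0000) = 60.0000°
θ_1 = β − ψ = 120.0000°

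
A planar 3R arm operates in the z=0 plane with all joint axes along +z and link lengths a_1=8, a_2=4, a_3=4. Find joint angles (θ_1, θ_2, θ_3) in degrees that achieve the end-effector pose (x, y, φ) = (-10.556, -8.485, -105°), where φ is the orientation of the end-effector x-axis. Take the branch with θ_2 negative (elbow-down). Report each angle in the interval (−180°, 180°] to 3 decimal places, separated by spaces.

wrist centre = target − a_3·(cos φ, sin φ) = (-9.5207, -4.6213)
cos θ_2 = (112.0006−8²−4²)/(2·8·4) = 0.5000; θ_2 = -59.9994° (elbow-down)
β = atan2(-4.6213,-9.5207) = -154.1084°; ψ = atan2(-3.4641,10.0000) = -19.1064°
θ_1 = β − ψ = -135.0019°
θ_3 = φ − θ_1 − θ_2 = 90.0013° (wrapped to (-180°,180°])

-135.002 -59.999 90.001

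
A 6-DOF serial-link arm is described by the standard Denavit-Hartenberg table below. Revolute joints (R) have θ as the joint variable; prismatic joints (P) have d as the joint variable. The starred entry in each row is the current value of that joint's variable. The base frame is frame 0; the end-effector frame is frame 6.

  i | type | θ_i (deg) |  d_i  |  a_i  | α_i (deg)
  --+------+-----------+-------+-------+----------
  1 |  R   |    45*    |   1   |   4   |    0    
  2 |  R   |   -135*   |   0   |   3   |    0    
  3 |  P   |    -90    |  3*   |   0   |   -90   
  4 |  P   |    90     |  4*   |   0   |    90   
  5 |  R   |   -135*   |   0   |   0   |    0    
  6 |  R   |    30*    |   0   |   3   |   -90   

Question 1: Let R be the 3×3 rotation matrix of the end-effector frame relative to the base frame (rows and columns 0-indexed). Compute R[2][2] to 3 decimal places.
End-effector z-axis (col 2 of R) = (-0.0000,0.2588,-0.9659)
R[2][2] = -0.9659

-0.966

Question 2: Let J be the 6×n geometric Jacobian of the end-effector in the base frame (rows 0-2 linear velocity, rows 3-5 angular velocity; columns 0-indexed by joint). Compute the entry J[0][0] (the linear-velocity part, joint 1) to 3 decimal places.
1.274

axis z_0 = ẑ; lever o_n−o_0 = (2.8284,-1.2738,4.7765)
cross product → J_v[:, 0] = (1.2738,2.8284,-0.0000)
J_ω[:, 0] = z_0
entry J[0][0] = 1.2738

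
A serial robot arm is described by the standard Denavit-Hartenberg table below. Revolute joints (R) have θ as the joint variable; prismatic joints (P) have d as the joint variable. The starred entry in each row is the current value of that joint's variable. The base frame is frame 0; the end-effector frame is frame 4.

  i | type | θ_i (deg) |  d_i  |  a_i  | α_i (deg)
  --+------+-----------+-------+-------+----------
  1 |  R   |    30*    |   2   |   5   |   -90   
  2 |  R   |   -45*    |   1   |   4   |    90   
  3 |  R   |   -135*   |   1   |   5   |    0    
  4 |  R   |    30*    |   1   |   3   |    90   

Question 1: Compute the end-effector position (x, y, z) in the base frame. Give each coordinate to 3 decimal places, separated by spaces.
after link 1: o_1 = (4.3301, 2.5000, 2.0000)
after link 2: o_2 = (6.2796, 4.7802, 4.8284)
after link 3: o_3 = (5.2699, 0.1148, 3.0355)
after link 4: o_4 = (5.6310, -3.0228, 3.1936)

5.631 -3.023 3.194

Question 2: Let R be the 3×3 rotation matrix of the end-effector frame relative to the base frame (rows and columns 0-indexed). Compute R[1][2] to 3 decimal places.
-0.117

End-effector z-axis (col 2 of R) = (-0.7209,-0.1174,-0.6830)
R[1][2] = -0.1174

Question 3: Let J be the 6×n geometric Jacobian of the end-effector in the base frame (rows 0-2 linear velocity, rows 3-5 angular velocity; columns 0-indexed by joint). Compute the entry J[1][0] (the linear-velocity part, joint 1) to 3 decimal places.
5.631

axis z_0 = ẑ; lever o_n−o_0 = (5.6310,-3.0228,3.1936)
cross product → J_v[:, 0] = (3.0228,5.6310,-0.0000)
J_ω[:, 0] = z_0
entry J[1][0] = 5.6310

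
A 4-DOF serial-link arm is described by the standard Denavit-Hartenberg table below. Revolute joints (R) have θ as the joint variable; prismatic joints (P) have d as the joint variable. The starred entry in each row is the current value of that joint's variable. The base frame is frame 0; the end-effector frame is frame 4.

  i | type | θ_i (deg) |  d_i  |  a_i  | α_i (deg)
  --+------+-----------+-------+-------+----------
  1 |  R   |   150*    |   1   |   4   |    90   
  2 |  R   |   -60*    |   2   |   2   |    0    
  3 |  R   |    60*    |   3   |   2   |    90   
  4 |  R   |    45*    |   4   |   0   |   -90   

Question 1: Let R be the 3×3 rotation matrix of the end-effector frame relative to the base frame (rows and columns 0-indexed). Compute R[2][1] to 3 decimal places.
End-effector y-axis (col 1 of R) = (0.0000,-0.0000,1.0000)
R[2][1] = 1.0000

1.000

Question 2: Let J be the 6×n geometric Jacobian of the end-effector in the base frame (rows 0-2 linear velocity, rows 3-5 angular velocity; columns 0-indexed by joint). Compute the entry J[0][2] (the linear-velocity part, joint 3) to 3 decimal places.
-3.464

axis z_2 = (0.5000,0.8660,0.0000); lever o_n−o_2 = (-0.2321,3.5981,-4.0000)
cross product → J_v[:, 2] = (-3.4641,2.0000,2.0000)
J_ω[:, 2] = z_2
entry J[0][2] = -3.4641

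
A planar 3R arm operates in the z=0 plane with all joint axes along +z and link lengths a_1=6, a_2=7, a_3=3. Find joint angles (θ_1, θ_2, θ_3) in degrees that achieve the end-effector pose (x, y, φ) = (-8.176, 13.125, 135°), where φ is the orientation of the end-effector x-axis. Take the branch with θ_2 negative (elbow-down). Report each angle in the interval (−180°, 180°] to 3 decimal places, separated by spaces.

135.007 -30.008 30.002

wrist centre = target − a_3·(cos φ, sin φ) = (-6.0547, 11.0037)
cos θ_2 = (157.7401−6²−7²)/(2·6·7) = 0.8660; θ_2 = -30.0082° (elbow-down)
β = atan2(11.0037,-6.0547) = 118.8214°; ψ = atan2(-3.5009,12.0617) = -16.1852°
θ_1 = β − ψ = 135.0066°
θ_3 = φ − θ_1 − θ_2 = 30.0016° (wrapped to (-180°,180°])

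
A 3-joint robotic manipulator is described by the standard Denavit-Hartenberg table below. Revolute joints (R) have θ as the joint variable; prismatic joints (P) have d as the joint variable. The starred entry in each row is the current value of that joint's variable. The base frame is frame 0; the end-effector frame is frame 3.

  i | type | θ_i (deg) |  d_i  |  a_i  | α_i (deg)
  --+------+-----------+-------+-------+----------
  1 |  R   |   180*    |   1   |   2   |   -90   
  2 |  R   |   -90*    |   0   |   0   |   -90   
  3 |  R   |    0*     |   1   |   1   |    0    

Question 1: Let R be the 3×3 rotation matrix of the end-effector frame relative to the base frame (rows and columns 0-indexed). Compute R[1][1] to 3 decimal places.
End-effector y-axis (col 1 of R) = (0.0000,1.0000,-0.0000)
R[1][1] = 1.0000

1.000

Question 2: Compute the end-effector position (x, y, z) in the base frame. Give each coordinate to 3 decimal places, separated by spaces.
after link 1: o_1 = (-2.0000, 0.0000, 1.0000)
after link 2: o_2 = (-2.0000, 0.0000, 1.0000)
after link 3: o_3 = (-3.0000, 0.0000, 2.0000)

-3.000 0.000 2.000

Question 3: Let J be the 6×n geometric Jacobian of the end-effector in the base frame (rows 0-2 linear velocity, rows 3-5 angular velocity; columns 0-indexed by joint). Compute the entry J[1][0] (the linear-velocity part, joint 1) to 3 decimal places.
axis z_0 = ẑ; lever o_n−o_0 = (-3.0000,0.0000,2.0000)
cross product → J_v[:, 0] = (-0.0000,-3.0000,0.0000)
J_ω[:, 0] = z_0
entry J[1][0] = -3.0000

-3.000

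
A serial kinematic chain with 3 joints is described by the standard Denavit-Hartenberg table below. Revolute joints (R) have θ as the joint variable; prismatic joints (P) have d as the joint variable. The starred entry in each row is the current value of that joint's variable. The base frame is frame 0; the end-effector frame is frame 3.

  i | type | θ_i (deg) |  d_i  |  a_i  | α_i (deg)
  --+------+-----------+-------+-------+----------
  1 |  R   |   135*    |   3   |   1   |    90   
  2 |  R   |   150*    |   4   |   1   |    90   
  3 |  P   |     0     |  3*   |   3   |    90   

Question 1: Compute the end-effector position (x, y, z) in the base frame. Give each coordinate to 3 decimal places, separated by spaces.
after link 1: o_1 = (-0.7071, 0.7071, 3.0000)
after link 2: o_2 = (2.7337, 2.9232, 3.5000)
after link 3: o_3 = (3.5101, 2.1467, 7.5981)

3.510 2.147 7.598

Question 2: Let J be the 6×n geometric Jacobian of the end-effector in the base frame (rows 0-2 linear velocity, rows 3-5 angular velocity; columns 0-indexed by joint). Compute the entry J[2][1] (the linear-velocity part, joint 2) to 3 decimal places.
axis z_1 = (0.7071,0.7071,0.0000); lever o_n−o_1 = (4.2173,1.4396,4.5981)
cross product → J_v[:, 1] = (3.2513,-3.2513,-1.9641)
J_ω[:, 1] = z_1
entry J[2][1] = -1.9641

-1.964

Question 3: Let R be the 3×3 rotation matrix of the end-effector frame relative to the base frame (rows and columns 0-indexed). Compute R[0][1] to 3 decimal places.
End-effector y-axis (col 1 of R) = (-0.3536,0.3536,0.8660)
R[0][1] = -0.3536

-0.354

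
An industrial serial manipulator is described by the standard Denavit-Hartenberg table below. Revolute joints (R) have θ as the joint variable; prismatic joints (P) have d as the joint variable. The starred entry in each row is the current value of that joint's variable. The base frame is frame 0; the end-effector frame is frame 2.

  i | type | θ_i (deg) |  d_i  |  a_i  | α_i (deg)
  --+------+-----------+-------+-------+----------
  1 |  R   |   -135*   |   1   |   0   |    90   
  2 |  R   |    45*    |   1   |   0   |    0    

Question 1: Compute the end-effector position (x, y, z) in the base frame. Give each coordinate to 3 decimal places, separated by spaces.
after link 1: o_1 = (0.0000, 0.0000, 1.0000)
after link 2: o_2 = (-0.7071, 0.7071, 1.0000)

-0.707 0.707 1.000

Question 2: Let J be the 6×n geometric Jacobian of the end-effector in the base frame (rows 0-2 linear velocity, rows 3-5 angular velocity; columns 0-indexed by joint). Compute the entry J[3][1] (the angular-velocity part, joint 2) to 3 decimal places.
axis z_1 = (-0.7071,0.7071,0.0000); lever o_n−o_1 = (-0.7071,0.7071,0.0000)
cross product → J_v[:, 1] = (-0.0000,-0.0000,0.0000)
J_ω[:, 1] = z_1
entry J[3][1] = -0.7071

-0.707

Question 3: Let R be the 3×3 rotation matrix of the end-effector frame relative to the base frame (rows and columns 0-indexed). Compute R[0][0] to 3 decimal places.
End-effector x-axis (col 0 of R) = (-0.5000,-0.5000,0.7071)
R[0][0] = -0.5000

-0.500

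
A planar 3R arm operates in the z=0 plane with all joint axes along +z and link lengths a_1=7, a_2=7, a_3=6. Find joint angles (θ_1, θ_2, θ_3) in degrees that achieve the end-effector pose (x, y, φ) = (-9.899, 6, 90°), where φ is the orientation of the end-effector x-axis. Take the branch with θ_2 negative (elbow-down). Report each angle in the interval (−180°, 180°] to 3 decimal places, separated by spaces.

wrist centre = target − a_3·(cos φ, sin φ) = (-9.8990, 0.0000)
cos θ_2 = (97.9902−7²−7²)/(2·7·7) = -0.0001; θ_2 = -90.0057° (elbow-down)
β = atan2(0.0000,-9.8990) = 180.0000°; ψ = atan2(-7.0000,6.9993) = -45.0029°
θ_1 = β − ψ = 225.0029°
θ_3 = φ − θ_1 − θ_2 = -44.9971° (wrapped to (-180°,180°])

-134.997 -90.006 -44.997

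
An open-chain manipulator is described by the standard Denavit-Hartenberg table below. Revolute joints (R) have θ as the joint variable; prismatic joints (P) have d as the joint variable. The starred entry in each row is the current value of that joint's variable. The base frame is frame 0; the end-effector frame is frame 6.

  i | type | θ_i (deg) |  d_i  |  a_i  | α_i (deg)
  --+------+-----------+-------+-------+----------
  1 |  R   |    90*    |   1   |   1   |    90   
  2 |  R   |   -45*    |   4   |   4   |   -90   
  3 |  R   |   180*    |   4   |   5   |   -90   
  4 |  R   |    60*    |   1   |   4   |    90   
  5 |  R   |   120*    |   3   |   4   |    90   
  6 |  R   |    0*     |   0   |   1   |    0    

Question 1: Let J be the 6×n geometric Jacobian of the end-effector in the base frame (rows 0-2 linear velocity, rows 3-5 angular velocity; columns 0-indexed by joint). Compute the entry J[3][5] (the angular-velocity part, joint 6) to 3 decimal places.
axis z_5 = (0.5000,-0.8365,-0.2241); lever o_n−o_5 = (0.8660,0.4830,0.1294)
cross product → J_v[:, 5] = (-0.0000,-0.2588,0.9659)
J_ω[:, 5] = z_5
entry J[3][5] = 0.5000

0.500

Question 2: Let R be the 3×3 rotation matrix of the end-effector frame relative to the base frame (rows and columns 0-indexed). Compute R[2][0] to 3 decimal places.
0.129

End-effector x-axis (col 0 of R) = (0.8660,0.4830,0.1294)
R[2][0] = 0.1294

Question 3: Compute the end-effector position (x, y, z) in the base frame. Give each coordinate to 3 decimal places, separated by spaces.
9.330 0.896 7.045

after link 1: o_1 = (0.0000, 1.0000, 1.0000)
after link 2: o_2 = (4.0000, 3.8284, -1.8284)
after link 3: o_3 = (4.0000, 3.1213, 4.5355)
after link 4: o_4 = (5.0000, -0.7424, 3.5003)
after link 5: o_5 = (8.4641, 0.4130, 6.9157)
after link 6: o_6 = (9.3301, 0.8960, 7.0451)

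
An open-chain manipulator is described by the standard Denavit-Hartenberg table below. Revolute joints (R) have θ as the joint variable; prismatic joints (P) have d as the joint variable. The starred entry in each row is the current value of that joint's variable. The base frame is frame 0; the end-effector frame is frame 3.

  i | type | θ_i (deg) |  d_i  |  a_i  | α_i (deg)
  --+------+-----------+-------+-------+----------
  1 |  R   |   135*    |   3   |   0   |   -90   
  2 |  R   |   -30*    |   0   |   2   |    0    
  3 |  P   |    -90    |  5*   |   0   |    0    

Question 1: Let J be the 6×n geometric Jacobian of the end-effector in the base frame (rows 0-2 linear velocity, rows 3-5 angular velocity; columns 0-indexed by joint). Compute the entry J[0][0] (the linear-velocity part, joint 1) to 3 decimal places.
axis z_0 = ẑ; lever o_n−o_0 = (-4.7603,-2.3108,4.0000)
cross product → J_v[:, 0] = (2.3108,-4.7603,0.0000)
J_ω[:, 0] = z_0
entry J[0][0] = 2.3108

2.311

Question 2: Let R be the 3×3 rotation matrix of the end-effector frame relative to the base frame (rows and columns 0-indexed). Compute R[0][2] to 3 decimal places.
-0.707

End-effector z-axis (col 2 of R) = (-0.7071,-0.7071,0.0000)
R[0][2] = -0.7071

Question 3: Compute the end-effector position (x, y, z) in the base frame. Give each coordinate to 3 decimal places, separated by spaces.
after link 1: o_1 = (0.0000, 0.0000, 3.0000)
after link 2: o_2 = (-1.2247, 1.2247, 4.0000)
after link 3: o_3 = (-4.7603, -2.3108, 4.0000)

-4.760 -2.311 4.000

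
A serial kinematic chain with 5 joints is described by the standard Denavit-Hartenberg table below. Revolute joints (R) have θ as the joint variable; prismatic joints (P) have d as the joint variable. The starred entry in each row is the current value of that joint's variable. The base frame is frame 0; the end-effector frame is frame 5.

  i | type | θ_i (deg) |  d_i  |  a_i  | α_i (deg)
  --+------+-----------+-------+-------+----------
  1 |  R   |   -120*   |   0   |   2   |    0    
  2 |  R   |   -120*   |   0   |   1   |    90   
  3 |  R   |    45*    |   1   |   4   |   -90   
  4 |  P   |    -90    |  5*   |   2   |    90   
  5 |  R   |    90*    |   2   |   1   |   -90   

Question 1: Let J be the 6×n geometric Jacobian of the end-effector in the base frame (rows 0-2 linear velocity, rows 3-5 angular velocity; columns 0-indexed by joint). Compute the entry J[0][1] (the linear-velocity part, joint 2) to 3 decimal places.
0.083

axis z_1 = (0.0000,0.0000,1.0000); lever o_n−o_1 = (3.5123,-0.0835,5.6569)
cross product → J_v[:, 1] = (0.0835,3.5123,-0.0000)
J_ω[:, 1] = z_1
entry J[0][1] = 0.0835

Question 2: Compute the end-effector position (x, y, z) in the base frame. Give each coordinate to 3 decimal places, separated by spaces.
after link 1: o_1 = (-1.0000, -1.7321, 0.0000)
after link 2: o_2 = (-1.5000, -0.8660, 0.0000)
after link 3: o_3 = (-2.0482, 2.0835, 2.8284)
after link 4: o_4 = (1.4516, 0.0216, 6.3640)
after link 5: o_5 = (2.5123, -1.8155, 5.6569)

2.512 -1.816 5.657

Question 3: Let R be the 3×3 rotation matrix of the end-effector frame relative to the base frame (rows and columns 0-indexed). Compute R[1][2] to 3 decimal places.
End-effector z-axis (col 2 of R) = (-0.8660,-0.5000,-0.0000)
R[1][2] = -0.5000

-0.500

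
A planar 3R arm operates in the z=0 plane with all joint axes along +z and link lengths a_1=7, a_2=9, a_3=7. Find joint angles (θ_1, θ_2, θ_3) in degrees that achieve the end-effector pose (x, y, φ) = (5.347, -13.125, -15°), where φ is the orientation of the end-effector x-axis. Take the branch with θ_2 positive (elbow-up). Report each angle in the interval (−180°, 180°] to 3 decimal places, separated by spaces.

-149.254 90.004 44.250

wrist centre = target − a_3·(cos φ, sin φ) = (-1.4145, -11.3133)
cos θ_2 = (129.9908−7²−9²)/(2·7·9) = -0.0001; θ_2 = 90.0042° (elbow-up)
β = atan2(-11.3133,-1.4145) = -97.1266°; ψ = atan2(9.0000,6.9993) = 52.1276°
θ_1 = β − ψ = -149.2543°
θ_3 = φ − θ_1 − θ_2 = 44.2501° (wrapped to (-180°,180°])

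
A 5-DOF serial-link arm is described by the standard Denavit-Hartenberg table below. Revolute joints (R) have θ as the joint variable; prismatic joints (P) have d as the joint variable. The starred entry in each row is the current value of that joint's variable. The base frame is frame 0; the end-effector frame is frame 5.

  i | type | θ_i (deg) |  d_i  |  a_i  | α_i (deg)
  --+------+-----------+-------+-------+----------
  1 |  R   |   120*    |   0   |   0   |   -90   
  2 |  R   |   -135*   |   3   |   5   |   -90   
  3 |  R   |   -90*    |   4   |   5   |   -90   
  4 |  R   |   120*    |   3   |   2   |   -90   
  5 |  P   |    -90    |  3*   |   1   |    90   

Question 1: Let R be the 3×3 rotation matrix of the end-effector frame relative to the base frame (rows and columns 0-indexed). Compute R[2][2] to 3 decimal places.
End-effector z-axis (col 2 of R) = (-0.7392,0.2803,0.6124)
R[2][2] = 0.6124

0.612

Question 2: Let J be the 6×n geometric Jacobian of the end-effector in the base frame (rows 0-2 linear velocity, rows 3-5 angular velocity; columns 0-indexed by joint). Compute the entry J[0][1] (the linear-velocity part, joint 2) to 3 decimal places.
-4.514

axis z_1 = (-0.8660,-0.5000,0.0000); lever o_n−o_1 = (-1.9624,-5.4049,9.0283)
cross product → J_v[:, 1] = (-4.5142,7.8187,3.6996)
J_ω[:, 1] = z_1
entry J[0][1] = -4.5142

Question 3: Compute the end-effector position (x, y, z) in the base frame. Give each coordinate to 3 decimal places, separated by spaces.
after link 1: o_1 = (0.0000, 0.0000, 0.0000)
after link 2: o_2 = (-0.8303, -4.5619, 3.5355)
after link 3: o_3 = (-6.5746, -4.6124, 6.3640)
after link 4: o_4 = (-4.0356, -7.0101, 7.2605)
after link 5: o_5 = (-1.9624, -5.4049, 9.0283)

-1.962 -5.405 9.028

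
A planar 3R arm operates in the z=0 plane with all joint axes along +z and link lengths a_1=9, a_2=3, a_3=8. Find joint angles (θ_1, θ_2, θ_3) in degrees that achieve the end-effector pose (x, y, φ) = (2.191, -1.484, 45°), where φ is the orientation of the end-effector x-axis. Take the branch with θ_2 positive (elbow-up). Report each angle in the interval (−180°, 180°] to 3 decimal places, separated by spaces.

wrist centre = target − a_3·(cos φ, sin φ) = (-3.4659, -7.1409)
cos θ_2 = (63.0039−9²−3²)/(2·9·3) = -0.4999; θ_2 = 119.9952° (elbow-up)
β = atan2(-7.1409,-3.4659) = -115.8899°; ψ = atan2(2.5982,7.5002) = 19.1070°
θ_1 = β − ψ = -134.9968°
θ_3 = φ − θ_1 − θ_2 = 60.0017° (wrapped to (-180°,180°])

-134.997 119.995 60.002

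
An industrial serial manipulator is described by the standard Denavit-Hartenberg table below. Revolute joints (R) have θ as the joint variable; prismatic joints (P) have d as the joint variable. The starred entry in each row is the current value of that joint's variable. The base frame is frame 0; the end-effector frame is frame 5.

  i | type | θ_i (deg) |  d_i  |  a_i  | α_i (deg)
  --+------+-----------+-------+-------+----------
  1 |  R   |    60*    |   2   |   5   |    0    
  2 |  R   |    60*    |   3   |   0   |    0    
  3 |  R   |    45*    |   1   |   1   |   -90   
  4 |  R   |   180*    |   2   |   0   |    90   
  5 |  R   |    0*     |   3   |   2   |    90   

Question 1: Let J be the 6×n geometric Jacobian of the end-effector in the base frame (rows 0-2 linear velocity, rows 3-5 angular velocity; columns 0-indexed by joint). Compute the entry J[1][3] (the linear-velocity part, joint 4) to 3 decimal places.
-0.776

axis z_3 = (-0.2588,-0.9659,0.0000); lever o_n−o_3 = (1.4142,-2.4495,-3.0000)
cross product → J_v[:, 3] = (2.8978,-0.7765,2.0000)
J_ω[:, 3] = z_3
entry J[1][3] = -0.7765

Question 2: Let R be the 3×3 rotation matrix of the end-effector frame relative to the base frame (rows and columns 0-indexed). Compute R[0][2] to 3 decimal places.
End-effector z-axis (col 2 of R) = (0.2588,0.9659,-0.0000)
R[0][2] = 0.2588

0.259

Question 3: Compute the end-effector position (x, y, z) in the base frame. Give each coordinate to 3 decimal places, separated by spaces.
2.948 2.139 3.000

after link 1: o_1 = (2.5000, 4.3301, 2.0000)
after link 2: o_2 = (2.5000, 4.3301, 5.0000)
after link 3: o_3 = (1.5341, 4.5889, 6.0000)
after link 4: o_4 = (1.0164, 2.6571, 6.0000)
after link 5: o_5 = (2.9483, 2.1395, 3.0000)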